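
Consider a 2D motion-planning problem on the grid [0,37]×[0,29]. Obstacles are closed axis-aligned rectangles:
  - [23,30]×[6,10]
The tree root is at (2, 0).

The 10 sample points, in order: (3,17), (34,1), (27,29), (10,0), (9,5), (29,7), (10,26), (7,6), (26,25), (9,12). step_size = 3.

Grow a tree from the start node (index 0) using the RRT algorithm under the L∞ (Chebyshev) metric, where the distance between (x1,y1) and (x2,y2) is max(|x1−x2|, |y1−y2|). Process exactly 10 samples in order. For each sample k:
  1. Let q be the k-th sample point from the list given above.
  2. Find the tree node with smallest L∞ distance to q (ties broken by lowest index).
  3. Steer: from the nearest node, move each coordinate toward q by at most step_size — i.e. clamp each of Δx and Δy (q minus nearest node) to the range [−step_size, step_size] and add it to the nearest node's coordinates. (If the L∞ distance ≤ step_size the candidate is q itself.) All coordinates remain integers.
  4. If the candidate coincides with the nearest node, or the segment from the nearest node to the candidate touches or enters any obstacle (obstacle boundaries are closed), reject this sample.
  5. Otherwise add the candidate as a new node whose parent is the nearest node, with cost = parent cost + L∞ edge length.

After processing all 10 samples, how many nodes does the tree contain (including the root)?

Node count: 11

1. q=(3,17) nearest=0 d=17 new=(3,3) → add node 1 parent=0 cost=3
2. q=(34,1) nearest=1 d=31 new=(6,1) → add node 2 parent=1 cost=6
3. q=(27,29) nearest=1 d=26 new=(6,6) → add node 3 parent=1 cost=6
4. q=(10,0) nearest=2 d=4 new=(9,0) → add node 4 parent=2 cost=9
5. q=(9,5) nearest=3 d=3 new=(9,5) → add node 5 parent=3 cost=9
6. q=(29,7) nearest=4 d=20 new=(12,3) → add node 6 parent=4 cost=12
7. q=(10,26) nearest=3 d=20 new=(9,9) → add node 7 parent=3 cost=9
8. q=(7,6) nearest=3 d=1 new=(7,6) → add node 8 parent=3 cost=7
9. q=(26,25) nearest=7 d=17 new=(12,12) → add node 9 parent=7 cost=12
10. q=(9,12) nearest=7 d=3 new=(9,12) → add node 10 parent=7 cost=12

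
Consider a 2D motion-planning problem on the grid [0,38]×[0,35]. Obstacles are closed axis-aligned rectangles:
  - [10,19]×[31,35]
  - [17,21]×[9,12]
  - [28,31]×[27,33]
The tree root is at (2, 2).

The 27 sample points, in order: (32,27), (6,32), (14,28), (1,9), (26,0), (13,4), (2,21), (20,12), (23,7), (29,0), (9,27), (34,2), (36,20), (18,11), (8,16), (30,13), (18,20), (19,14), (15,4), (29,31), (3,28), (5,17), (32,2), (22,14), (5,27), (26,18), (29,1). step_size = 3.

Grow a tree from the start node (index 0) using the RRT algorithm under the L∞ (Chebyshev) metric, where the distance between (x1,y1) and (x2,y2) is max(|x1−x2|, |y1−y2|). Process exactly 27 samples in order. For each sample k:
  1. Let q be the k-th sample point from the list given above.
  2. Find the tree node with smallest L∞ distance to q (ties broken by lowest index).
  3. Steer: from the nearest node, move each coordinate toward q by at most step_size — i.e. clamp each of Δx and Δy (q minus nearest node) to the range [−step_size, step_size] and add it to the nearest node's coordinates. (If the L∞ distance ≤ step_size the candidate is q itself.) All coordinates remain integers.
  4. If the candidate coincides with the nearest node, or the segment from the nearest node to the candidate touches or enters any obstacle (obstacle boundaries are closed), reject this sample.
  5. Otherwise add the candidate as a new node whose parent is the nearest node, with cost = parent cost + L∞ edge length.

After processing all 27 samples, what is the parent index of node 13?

Parent of node 13: 10

1. q=(32,27) nearest=0 d=30 new=(5,5) → add node 1 parent=0 cost=3
2. q=(6,32) nearest=1 d=27 new=(6,8) → add node 2 parent=1 cost=6
3. q=(14,28) nearest=2 d=20 new=(9,11) → add node 3 parent=2 cost=9
4. q=(1,9) nearest=1 d=4 new=(2,8) → add node 4 parent=1 cost=6
5. q=(26,0) nearest=3 d=17 new=(12,8) → add node 5 parent=3 cost=12
6. q=(13,4) nearest=5 d=4 new=(13,5) → add node 6 parent=5 cost=15
7. q=(2,21) nearest=3 d=10 new=(6,14) → add node 7 parent=3 cost=12
8. q=(20,12) nearest=6 d=7 new=(16,8) → add node 8 parent=6 cost=18
9. q=(23,7) nearest=8 d=7 new=(19,7) → add node 9 parent=8 cost=21
10. q=(29,0) nearest=9 d=10 new=(22,4) → add node 10 parent=9 cost=24
11. q=(9,27) nearest=7 d=13 new=(9,17) → add node 11 parent=7 cost=15
12. q=(34,2) nearest=10 d=12 new=(25,2) → add node 12 parent=10 cost=27
13. q=(36,20) nearest=10 d=16 new=(25,7) → add node 13 parent=10 cost=27
14. q=(18,11) nearest=8 d=3 new=(18,11) → blocked by [17,21]×[9,12], reject
15. q=(8,16) nearest=11 d=1 new=(8,16) → add node 14 parent=11 cost=16
16. q=(30,13) nearest=13 d=6 new=(28,10) → add node 15 parent=13 cost=30
17. q=(18,20) nearest=3 d=9 new=(12,14) → add node 16 parent=3 cost=12
18. q=(19,14) nearest=8 d=6 new=(19,11) → blocked by [17,21]×[9,12], reject
19. q=(15,4) nearest=6 d=2 new=(15,4) → add node 17 parent=6 cost=17
20. q=(29,31) nearest=16 d=17 new=(15,17) → add node 18 parent=16 cost=15
21. q=(3,28) nearest=11 d=11 new=(6,20) → add node 19 parent=11 cost=18
22. q=(5,17) nearest=7 d=3 new=(5,17) → add node 20 parent=7 cost=15
23. q=(32,2) nearest=12 d=7 new=(28,2) → add node 21 parent=12 cost=30
24. q=(22,14) nearest=8 d=6 new=(19,11) → blocked by [17,21]×[9,12], reject
25. q=(5,27) nearest=19 d=7 new=(5,23) → add node 22 parent=19 cost=21
26. q=(26,18) nearest=15 d=8 new=(26,13) → add node 23 parent=15 cost=33
27. q=(29,1) nearest=21 d=1 new=(29,1) → add node 24 parent=21 cost=31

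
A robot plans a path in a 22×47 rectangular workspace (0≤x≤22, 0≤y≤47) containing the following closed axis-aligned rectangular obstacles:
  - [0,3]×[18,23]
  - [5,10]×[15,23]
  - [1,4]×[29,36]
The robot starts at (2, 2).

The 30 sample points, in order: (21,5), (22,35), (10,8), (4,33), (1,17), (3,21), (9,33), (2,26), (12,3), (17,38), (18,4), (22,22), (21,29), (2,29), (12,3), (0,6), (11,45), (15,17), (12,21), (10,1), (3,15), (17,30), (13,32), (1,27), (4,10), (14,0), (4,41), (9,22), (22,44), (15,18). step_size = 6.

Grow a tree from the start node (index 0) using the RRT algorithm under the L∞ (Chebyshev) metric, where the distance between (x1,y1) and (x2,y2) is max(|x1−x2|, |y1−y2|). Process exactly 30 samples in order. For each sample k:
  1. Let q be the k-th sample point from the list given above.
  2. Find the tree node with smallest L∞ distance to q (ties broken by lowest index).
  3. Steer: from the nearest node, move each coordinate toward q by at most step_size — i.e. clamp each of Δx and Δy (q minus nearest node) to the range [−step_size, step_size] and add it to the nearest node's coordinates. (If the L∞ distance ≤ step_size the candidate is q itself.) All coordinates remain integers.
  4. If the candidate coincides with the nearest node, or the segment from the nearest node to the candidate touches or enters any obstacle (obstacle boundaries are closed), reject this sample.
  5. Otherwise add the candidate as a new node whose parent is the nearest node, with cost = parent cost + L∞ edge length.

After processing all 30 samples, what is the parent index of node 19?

Parent of node 19: 16

1. q=(21,5) nearest=0 d=19 new=(8,5) → add node 1 parent=0 cost=6
2. q=(22,35) nearest=1 d=30 new=(14,11) → add node 2 parent=1 cost=12
3. q=(10,8) nearest=1 d=3 new=(10,8) → add node 3 parent=1 cost=9
4. q=(4,33) nearest=2 d=22 new=(8,17) → blocked by [5,10]×[15,23], reject
5. q=(1,17) nearest=3 d=9 new=(4,14) → add node 4 parent=3 cost=15
6. q=(3,21) nearest=4 d=7 new=(3,20) → blocked by [0,3]×[18,23], reject
7. q=(9,33) nearest=4 d=19 new=(9,20) → blocked by [5,10]×[15,23], reject
8. q=(2,26) nearest=4 d=12 new=(2,20) → blocked by [0,3]×[18,23], reject
9. q=(12,3) nearest=1 d=4 new=(12,3) → add node 5 parent=1 cost=10
10. q=(17,38) nearest=4 d=24 new=(10,20) → blocked by [5,10]×[15,23], reject
11. q=(18,4) nearest=5 d=6 new=(18,4) → add node 6 parent=5 cost=16
12. q=(22,22) nearest=2 d=11 new=(20,17) → add node 7 parent=2 cost=18
13. q=(21,29) nearest=7 d=12 new=(21,23) → add node 8 parent=7 cost=24
14. q=(2,29) nearest=4 d=15 new=(2,20) → blocked by [0,3]×[18,23], reject
15. q=(12,3) nearest=5 d=0 → coincident, reject
16. q=(0,6) nearest=0 d=4 new=(0,6) → add node 9 parent=0 cost=4
17. q=(11,45) nearest=8 d=22 new=(15,29) → add node 10 parent=8 cost=30
18. q=(15,17) nearest=7 d=5 new=(15,17) → add node 11 parent=7 cost=23
19. q=(12,21) nearest=11 d=4 new=(12,21) → add node 12 parent=11 cost=27
20. q=(10,1) nearest=5 d=2 new=(10,1) → add node 13 parent=5 cost=12
21. q=(3,15) nearest=4 d=1 new=(3,15) → add node 14 parent=4 cost=16
22. q=(17,30) nearest=10 d=2 new=(17,30) → add node 15 parent=10 cost=32
23. q=(13,32) nearest=10 d=3 new=(13,32) → add node 16 parent=10 cost=33
24. q=(1,27) nearest=12 d=11 new=(6,27) → blocked by [5,10]×[15,23], reject
25. q=(4,10) nearest=4 d=4 new=(4,10) → add node 17 parent=4 cost=19
26. q=(14,0) nearest=5 d=3 new=(14,0) → add node 18 parent=5 cost=13
27. q=(4,41) nearest=16 d=9 new=(7,38) → add node 19 parent=16 cost=39
28. q=(9,22) nearest=12 d=3 new=(9,22) → blocked by [5,10]×[15,23], reject
29. q=(22,44) nearest=16 d=12 new=(19,38) → add node 20 parent=16 cost=39
30. q=(15,18) nearest=11 d=1 new=(15,18) → add node 21 parent=11 cost=24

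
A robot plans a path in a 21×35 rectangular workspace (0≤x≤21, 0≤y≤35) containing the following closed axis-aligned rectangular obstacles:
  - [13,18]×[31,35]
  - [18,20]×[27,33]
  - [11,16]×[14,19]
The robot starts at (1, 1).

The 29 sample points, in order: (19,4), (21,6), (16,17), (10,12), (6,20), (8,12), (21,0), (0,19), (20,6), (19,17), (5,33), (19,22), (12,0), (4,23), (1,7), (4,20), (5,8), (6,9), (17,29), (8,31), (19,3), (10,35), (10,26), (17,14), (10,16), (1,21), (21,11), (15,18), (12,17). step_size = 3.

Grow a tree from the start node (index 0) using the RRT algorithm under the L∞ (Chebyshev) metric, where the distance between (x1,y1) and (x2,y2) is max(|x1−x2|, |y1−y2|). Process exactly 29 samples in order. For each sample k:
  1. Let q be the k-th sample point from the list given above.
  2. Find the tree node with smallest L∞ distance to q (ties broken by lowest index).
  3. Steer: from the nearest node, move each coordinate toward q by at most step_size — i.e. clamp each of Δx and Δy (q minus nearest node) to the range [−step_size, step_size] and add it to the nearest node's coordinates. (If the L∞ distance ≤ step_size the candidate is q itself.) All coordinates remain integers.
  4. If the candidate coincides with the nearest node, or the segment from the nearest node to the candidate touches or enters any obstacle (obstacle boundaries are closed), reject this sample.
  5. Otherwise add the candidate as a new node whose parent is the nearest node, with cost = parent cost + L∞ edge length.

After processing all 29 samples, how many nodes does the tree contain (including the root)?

1. q=(19,4) nearest=0 d=18 new=(4,4) → add node 1 parent=0 cost=3
2. q=(21,6) nearest=1 d=17 new=(7,6) → add node 2 parent=1 cost=6
3. q=(16,17) nearest=2 d=11 new=(10,9) → add node 3 parent=2 cost=9
4. q=(10,12) nearest=3 d=3 new=(10,12) → add node 4 parent=3 cost=12
5. q=(6,20) nearest=4 d=8 new=(7,15) → add node 5 parent=4 cost=15
6. q=(8,12) nearest=4 d=2 new=(8,12) → add node 6 parent=4 cost=14
7. q=(21,0) nearest=3 d=11 new=(13,6) → add node 7 parent=3 cost=12
8. q=(0,19) nearest=5 d=7 new=(4,18) → add node 8 parent=5 cost=18
9. q=(20,6) nearest=7 d=7 new=(16,6) → add node 9 parent=7 cost=15
10. q=(19,17) nearest=3 d=9 new=(13,12) → add node 10 parent=3 cost=12
11. q=(5,33) nearest=8 d=15 new=(5,21) → add node 11 parent=8 cost=21
12. q=(19,22) nearest=4 d=10 new=(13,15) → blocked by [11,16]×[14,19], reject
13. q=(12,0) nearest=2 d=6 new=(10,3) → add node 12 parent=2 cost=9
14. q=(4,23) nearest=11 d=2 new=(4,23) → add node 13 parent=11 cost=23
15. q=(1,7) nearest=1 d=3 new=(1,7) → add node 14 parent=1 cost=6
16. q=(4,20) nearest=11 d=1 new=(4,20) → add node 15 parent=11 cost=22
17. q=(5,8) nearest=2 d=2 new=(5,8) → add node 16 parent=2 cost=8
18. q=(6,9) nearest=16 d=1 new=(6,9) → add node 17 parent=16 cost=9
19. q=(17,29) nearest=11 d=12 new=(8,24) → add node 18 parent=11 cost=24
20. q=(8,31) nearest=18 d=7 new=(8,27) → add node 19 parent=18 cost=27
21. q=(19,3) nearest=9 d=3 new=(19,3) → add node 20 parent=9 cost=18
22. q=(10,35) nearest=19 d=8 new=(10,30) → add node 21 parent=19 cost=30
23. q=(10,26) nearest=18 d=2 new=(10,26) → add node 22 parent=18 cost=26
24. q=(17,14) nearest=10 d=4 new=(16,14) → blocked by [11,16]×[14,19], reject
25. q=(10,16) nearest=5 d=3 new=(10,16) → add node 23 parent=5 cost=18
26. q=(1,21) nearest=8 d=3 new=(1,21) → add node 24 parent=8 cost=21
27. q=(21,11) nearest=9 d=5 new=(19,9) → add node 25 parent=9 cost=18
28. q=(15,18) nearest=23 d=5 new=(13,18) → blocked by [11,16]×[14,19], reject
29. q=(12,17) nearest=23 d=2 new=(12,17) → blocked by [11,16]×[14,19], reject

Node count: 26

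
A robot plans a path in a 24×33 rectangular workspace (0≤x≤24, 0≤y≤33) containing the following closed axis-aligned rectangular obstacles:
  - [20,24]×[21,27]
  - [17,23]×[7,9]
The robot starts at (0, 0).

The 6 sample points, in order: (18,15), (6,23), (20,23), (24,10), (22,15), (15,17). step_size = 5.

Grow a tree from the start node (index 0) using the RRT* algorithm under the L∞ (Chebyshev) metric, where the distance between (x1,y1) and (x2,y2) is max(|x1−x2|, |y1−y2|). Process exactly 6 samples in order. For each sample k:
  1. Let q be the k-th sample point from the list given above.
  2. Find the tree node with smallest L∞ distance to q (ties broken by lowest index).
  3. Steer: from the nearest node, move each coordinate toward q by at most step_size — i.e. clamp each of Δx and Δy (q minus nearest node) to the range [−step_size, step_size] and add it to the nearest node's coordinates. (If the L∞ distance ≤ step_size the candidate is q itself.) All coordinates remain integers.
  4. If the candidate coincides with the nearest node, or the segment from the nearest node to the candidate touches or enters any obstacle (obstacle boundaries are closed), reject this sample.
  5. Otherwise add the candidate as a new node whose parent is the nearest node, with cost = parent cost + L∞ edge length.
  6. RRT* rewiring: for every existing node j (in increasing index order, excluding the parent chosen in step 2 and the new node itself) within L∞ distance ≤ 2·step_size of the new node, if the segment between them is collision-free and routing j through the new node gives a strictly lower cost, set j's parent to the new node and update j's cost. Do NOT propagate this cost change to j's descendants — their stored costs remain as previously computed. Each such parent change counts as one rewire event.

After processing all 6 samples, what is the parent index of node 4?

Parent of node 4: 3

1. q=(18,15) nearest=0 d=18 new=(5,5) → add node 1 parent=0 cost=5
2. q=(6,23) nearest=1 d=18 new=(6,10) → add node 2 parent=1 cost=10
3. q=(20,23) nearest=2 d=14 new=(11,15) → add node 3 parent=2 cost=15
4. q=(24,10) nearest=3 d=13 new=(16,10) → add node 4 parent=3 cost=20
5. q=(22,15) nearest=4 d=6 new=(21,15) → add node 5 parent=4 cost=25
6. q=(15,17) nearest=3 d=4 new=(15,17) → add node 6 parent=3 cost=19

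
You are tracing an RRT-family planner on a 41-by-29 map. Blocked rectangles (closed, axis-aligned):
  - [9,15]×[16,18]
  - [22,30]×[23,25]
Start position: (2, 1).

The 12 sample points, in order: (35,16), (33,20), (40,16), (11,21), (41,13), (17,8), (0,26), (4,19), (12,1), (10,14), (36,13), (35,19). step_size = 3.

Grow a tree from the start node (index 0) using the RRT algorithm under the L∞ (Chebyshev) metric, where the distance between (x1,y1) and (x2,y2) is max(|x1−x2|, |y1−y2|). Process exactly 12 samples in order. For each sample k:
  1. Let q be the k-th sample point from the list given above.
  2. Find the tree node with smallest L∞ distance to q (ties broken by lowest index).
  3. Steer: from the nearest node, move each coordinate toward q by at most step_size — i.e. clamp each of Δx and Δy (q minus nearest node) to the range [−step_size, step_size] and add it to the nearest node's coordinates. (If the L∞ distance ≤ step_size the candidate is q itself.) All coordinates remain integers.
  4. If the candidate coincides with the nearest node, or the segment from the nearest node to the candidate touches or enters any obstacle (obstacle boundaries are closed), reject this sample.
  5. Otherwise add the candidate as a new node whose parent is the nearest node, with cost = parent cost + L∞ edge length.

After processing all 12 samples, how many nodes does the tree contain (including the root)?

Node count: 13

1. q=(35,16) nearest=0 d=33 new=(5,4) → add node 1 parent=0 cost=3
2. q=(33,20) nearest=1 d=28 new=(8,7) → add node 2 parent=1 cost=6
3. q=(40,16) nearest=2 d=32 new=(11,10) → add node 3 parent=2 cost=9
4. q=(11,21) nearest=3 d=11 new=(11,13) → add node 4 parent=3 cost=12
5. q=(41,13) nearest=3 d=30 new=(14,13) → add node 5 parent=3 cost=12
6. q=(17,8) nearest=5 d=5 new=(17,10) → add node 6 parent=5 cost=15
7. q=(0,26) nearest=4 d=13 new=(8,16) → add node 7 parent=4 cost=15
8. q=(4,19) nearest=7 d=4 new=(5,19) → add node 8 parent=7 cost=18
9. q=(12,1) nearest=2 d=6 new=(11,4) → add node 9 parent=2 cost=9
10. q=(10,14) nearest=4 d=1 new=(10,14) → add node 10 parent=4 cost=13
11. q=(36,13) nearest=6 d=19 new=(20,13) → add node 11 parent=6 cost=18
12. q=(35,19) nearest=11 d=15 new=(23,16) → add node 12 parent=11 cost=21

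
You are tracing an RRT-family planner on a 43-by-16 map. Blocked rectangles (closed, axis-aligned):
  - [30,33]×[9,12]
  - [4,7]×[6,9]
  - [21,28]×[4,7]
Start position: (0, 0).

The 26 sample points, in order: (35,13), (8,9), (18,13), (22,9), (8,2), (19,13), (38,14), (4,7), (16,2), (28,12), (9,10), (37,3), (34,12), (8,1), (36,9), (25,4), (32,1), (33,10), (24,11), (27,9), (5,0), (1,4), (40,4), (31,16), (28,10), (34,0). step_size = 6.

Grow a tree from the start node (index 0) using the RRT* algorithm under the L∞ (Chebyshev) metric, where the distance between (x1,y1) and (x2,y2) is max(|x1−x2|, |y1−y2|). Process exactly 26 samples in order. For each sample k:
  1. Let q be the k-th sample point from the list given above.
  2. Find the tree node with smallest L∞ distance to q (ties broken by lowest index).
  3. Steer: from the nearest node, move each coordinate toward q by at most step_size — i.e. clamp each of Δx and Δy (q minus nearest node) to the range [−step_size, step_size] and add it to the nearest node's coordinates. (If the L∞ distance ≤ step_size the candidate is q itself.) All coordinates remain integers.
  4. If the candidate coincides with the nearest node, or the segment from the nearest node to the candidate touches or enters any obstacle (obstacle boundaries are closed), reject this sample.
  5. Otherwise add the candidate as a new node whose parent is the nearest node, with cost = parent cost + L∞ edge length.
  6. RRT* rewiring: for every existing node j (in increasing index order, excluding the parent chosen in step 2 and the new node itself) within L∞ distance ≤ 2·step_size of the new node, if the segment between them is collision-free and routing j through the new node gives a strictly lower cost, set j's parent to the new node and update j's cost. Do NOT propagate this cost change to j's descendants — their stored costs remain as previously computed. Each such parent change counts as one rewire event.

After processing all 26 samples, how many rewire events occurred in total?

1. q=(35,13) nearest=0 d=35 new=(6,6) → blocked by [4,7]×[6,9], reject
2. q=(8,9) nearest=0 d=9 new=(6,6) → blocked by [4,7]×[6,9], reject
3. q=(18,13) nearest=0 d=18 new=(6,6) → blocked by [4,7]×[6,9], reject
4. q=(22,9) nearest=0 d=22 new=(6,6) → blocked by [4,7]×[6,9], reject
5. q=(8,2) nearest=0 d=8 new=(6,2) → add node 1 parent=0 cost=6
6. q=(19,13) nearest=1 d=13 new=(12,8) → add node 2 parent=1 cost=12
7. q=(38,14) nearest=2 d=26 new=(18,14) → add node 3 parent=2 cost=18
8. q=(4,7) nearest=1 d=5 new=(4,7) → blocked by [4,7]×[6,9], reject
9. q=(16,2) nearest=2 d=6 new=(16,2) → add node 4 parent=2 cost=18
10. q=(28,12) nearest=3 d=10 new=(24,12) → add node 5 parent=3 cost=24
11. q=(9,10) nearest=2 d=3 new=(9,10) → add node 6 parent=2 cost=15
12. q=(37,3) nearest=5 d=13 new=(30,6) → add node 7 parent=5 cost=30
13. q=(34,12) nearest=7 d=6 new=(34,12) → blocked by [30,33]×[9,12], reject
14. q=(8,1) nearest=1 d=2 new=(8,1) → add node 8 parent=1 cost=8; rewire 4→8 (16<18)
15. q=(36,9) nearest=7 d=6 new=(36,9) → add node 9 parent=7 cost=36
16. q=(25,4) nearest=7 d=5 new=(25,4) → blocked by [21,28]×[4,7], reject
17. q=(32,1) nearest=7 d=5 new=(32,1) → add node 10 parent=7 cost=35
18. q=(33,10) nearest=9 d=3 new=(33,10) → blocked by [30,33]×[9,12], reject
19. q=(24,11) nearest=5 d=1 new=(24,11) → add node 11 parent=5 cost=25
20. q=(27,9) nearest=5 d=3 new=(27,9) → add node 12 parent=5 cost=27
21. q=(5,0) nearest=1 d=2 new=(5,0) → add node 13 parent=1 cost=8
22. q=(1,4) nearest=0 d=4 new=(1,4) → add node 14 parent=0 cost=4
23. q=(40,4) nearest=9 d=5 new=(40,4) → add node 15 parent=9 cost=41
24. q=(31,16) nearest=5 d=7 new=(30,16) → add node 16 parent=5 cost=30
25. q=(28,10) nearest=12 d=1 new=(28,10) → add node 17 parent=12 cost=28
26. q=(34,0) nearest=10 d=2 new=(34,0) → add node 18 parent=10 cost=37

Rewire events: 1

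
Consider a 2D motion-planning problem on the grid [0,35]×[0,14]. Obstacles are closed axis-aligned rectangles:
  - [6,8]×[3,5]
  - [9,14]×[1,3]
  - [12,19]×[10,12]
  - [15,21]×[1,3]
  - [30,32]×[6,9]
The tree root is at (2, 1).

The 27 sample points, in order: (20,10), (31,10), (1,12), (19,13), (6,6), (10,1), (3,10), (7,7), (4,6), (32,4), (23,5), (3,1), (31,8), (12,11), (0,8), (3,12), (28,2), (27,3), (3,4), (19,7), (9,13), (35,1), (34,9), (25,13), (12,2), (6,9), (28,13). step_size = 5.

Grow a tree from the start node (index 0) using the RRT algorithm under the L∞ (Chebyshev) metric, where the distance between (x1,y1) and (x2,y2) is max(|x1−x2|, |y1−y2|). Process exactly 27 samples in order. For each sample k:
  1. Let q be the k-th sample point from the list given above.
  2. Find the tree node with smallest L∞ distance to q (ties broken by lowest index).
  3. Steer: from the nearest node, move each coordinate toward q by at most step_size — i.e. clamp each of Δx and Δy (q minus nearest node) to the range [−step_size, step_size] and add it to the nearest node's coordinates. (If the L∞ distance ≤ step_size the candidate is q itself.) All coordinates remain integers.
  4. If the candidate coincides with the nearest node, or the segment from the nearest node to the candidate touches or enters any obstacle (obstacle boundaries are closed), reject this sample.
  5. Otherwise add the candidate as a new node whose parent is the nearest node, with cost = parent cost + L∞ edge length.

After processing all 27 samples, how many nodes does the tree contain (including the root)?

1. q=(20,10) nearest=0 d=18 new=(7,6) → blocked by [6,8]×[3,5], reject
2. q=(31,10) nearest=0 d=29 new=(7,6) → blocked by [6,8]×[3,5], reject
3. q=(1,12) nearest=0 d=11 new=(1,6) → add node 1 parent=0 cost=5
4. q=(19,13) nearest=0 d=17 new=(7,6) → blocked by [6,8]×[3,5], reject
5. q=(6,6) nearest=0 d=5 new=(6,6) → add node 2 parent=0 cost=5
6. q=(10,1) nearest=2 d=5 new=(10,1) → blocked by [6,8]×[3,5], reject
7. q=(3,10) nearest=1 d=4 new=(3,10) → add node 3 parent=1 cost=9
8. q=(7,7) nearest=2 d=1 new=(7,7) → add node 4 parent=2 cost=6
9. q=(4,6) nearest=2 d=2 new=(4,6) → add node 5 parent=2 cost=7
10. q=(32,4) nearest=4 d=25 new=(12,4) → add node 6 parent=4 cost=11
11. q=(23,5) nearest=6 d=11 new=(17,5) → add node 7 parent=6 cost=16
12. q=(3,1) nearest=0 d=1 new=(3,1) → add node 8 parent=0 cost=1
13. q=(31,8) nearest=7 d=14 new=(22,8) → add node 9 parent=7 cost=21
14. q=(12,11) nearest=4 d=5 new=(12,11) → blocked by [12,19]×[10,12], reject
15. q=(0,8) nearest=1 d=2 new=(0,8) → add node 10 parent=1 cost=7
16. q=(3,12) nearest=3 d=2 new=(3,12) → add node 11 parent=3 cost=11
17. q=(28,2) nearest=9 d=6 new=(27,3) → add node 12 parent=9 cost=26
18. q=(27,3) nearest=12 d=0 → coincident, reject
19. q=(3,4) nearest=1 d=2 new=(3,4) → add node 13 parent=1 cost=7
20. q=(19,7) nearest=7 d=2 new=(19,7) → add node 14 parent=7 cost=18
21. q=(9,13) nearest=3 d=6 new=(8,13) → add node 15 parent=3 cost=14
22. q=(35,1) nearest=12 d=8 new=(32,1) → add node 16 parent=12 cost=31
23. q=(34,9) nearest=12 d=7 new=(32,8) → blocked by [30,32]×[6,9], reject
24. q=(25,13) nearest=9 d=5 new=(25,13) → add node 17 parent=9 cost=26
25. q=(12,2) nearest=6 d=2 new=(12,2) → blocked by [9,14]×[1,3], reject
26. q=(6,9) nearest=4 d=2 new=(6,9) → add node 18 parent=4 cost=8
27. q=(28,13) nearest=17 d=3 new=(28,13) → add node 19 parent=17 cost=29

Node count: 20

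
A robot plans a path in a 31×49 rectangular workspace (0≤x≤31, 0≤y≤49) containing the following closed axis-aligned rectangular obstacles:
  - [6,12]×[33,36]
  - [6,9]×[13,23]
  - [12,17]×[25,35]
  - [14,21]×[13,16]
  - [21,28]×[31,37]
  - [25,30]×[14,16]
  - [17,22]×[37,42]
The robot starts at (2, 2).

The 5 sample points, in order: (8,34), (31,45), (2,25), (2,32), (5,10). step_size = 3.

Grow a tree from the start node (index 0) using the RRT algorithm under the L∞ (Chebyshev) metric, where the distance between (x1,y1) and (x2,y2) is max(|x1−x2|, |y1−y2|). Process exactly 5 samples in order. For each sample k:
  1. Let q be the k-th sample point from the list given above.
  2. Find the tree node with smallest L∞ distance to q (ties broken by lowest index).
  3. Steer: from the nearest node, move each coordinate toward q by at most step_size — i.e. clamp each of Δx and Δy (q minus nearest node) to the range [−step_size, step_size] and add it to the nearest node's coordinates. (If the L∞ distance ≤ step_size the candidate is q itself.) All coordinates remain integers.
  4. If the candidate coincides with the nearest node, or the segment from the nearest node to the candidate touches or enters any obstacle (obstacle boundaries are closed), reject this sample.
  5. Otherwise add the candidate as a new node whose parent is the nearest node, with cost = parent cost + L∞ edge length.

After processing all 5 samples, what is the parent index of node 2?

1. q=(8,34) nearest=0 d=32 new=(5,5) → add node 1 parent=0 cost=3
2. q=(31,45) nearest=1 d=40 new=(8,8) → add node 2 parent=1 cost=6
3. q=(2,25) nearest=2 d=17 new=(5,11) → add node 3 parent=2 cost=9
4. q=(2,32) nearest=3 d=21 new=(2,14) → add node 4 parent=3 cost=12
5. q=(5,10) nearest=3 d=1 new=(5,10) → add node 5 parent=3 cost=10

Parent of node 2: 1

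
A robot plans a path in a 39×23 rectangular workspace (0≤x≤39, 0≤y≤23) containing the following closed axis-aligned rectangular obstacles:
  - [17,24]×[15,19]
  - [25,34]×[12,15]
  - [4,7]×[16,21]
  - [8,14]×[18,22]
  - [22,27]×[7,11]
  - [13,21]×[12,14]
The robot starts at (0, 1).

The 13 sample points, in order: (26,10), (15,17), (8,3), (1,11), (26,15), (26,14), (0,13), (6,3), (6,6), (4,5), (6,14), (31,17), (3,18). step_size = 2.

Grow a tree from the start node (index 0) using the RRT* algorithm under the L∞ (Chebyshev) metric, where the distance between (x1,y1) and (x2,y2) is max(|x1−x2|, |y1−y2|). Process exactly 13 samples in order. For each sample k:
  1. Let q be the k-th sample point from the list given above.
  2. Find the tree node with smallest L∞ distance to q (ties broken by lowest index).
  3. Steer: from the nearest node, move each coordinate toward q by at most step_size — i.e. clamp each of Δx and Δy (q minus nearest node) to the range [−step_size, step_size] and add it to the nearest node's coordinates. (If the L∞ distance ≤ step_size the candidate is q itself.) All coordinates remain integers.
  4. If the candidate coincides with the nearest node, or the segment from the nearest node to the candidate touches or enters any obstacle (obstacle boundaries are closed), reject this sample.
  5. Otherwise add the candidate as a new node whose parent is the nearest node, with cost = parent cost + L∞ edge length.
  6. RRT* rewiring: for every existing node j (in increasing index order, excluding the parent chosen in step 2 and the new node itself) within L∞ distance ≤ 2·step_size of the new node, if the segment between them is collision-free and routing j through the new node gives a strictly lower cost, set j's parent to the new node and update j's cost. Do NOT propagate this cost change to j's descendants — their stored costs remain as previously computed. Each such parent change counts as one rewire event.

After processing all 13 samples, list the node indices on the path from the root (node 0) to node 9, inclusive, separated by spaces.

Path: 0 1 2 4 7 9

1. q=(26,10) nearest=0 d=26 new=(2,3) → add node 1 parent=0 cost=2
2. q=(15,17) nearest=1 d=14 new=(4,5) → add node 2 parent=1 cost=4
3. q=(8,3) nearest=2 d=4 new=(6,3) → add node 3 parent=2 cost=6
4. q=(1,11) nearest=2 d=6 new=(2,7) → add node 4 parent=2 cost=6
5. q=(26,15) nearest=3 d=20 new=(8,5) → add node 5 parent=3 cost=8
6. q=(26,14) nearest=5 d=18 new=(10,7) → add node 6 parent=5 cost=10
7. q=(0,13) nearest=4 d=6 new=(0,9) → add node 7 parent=4 cost=8
8. q=(6,3) nearest=3 d=0 → coincident, reject
9. q=(6,6) nearest=2 d=2 new=(6,6) → add node 8 parent=2 cost=6
10. q=(4,5) nearest=2 d=0 → coincident, reject
11. q=(6,14) nearest=7 d=6 new=(2,11) → add node 9 parent=7 cost=10
12. q=(31,17) nearest=6 d=21 new=(12,9) → add node 10 parent=6 cost=12
13. q=(3,18) nearest=9 d=7 new=(3,13) → add node 11 parent=9 cost=12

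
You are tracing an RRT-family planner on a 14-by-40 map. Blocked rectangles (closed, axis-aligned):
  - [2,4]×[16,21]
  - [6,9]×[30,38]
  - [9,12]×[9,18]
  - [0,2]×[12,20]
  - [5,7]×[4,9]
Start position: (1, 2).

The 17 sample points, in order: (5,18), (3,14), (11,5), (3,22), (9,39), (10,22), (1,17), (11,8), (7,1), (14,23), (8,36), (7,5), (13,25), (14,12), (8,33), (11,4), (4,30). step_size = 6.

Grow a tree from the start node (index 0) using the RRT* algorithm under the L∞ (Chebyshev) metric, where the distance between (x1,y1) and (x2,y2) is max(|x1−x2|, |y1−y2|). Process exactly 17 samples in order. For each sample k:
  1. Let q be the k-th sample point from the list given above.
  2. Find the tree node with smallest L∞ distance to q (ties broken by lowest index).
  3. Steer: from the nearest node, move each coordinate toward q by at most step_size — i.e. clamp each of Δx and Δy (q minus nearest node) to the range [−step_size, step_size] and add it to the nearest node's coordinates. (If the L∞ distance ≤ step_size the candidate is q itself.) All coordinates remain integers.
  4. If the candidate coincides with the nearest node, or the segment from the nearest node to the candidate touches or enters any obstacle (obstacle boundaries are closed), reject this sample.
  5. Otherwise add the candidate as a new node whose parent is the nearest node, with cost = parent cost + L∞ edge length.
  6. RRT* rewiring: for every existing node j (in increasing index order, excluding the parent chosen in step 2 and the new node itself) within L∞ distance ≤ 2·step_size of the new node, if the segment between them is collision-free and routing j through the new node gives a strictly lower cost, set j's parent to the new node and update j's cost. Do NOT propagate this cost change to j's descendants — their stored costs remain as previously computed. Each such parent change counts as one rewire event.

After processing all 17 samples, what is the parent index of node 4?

Parent of node 4: 3

1. q=(5,18) nearest=0 d=16 new=(5,8) → blocked by [5,7]×[4,9], reject
2. q=(3,14) nearest=0 d=12 new=(3,8) → add node 1 parent=0 cost=6
3. q=(11,5) nearest=1 d=8 new=(9,5) → blocked by [5,7]×[4,9], reject
4. q=(3,22) nearest=1 d=14 new=(3,14) → add node 2 parent=1 cost=12
5. q=(9,39) nearest=2 d=25 new=(9,20) → add node 3 parent=2 cost=18
6. q=(10,22) nearest=3 d=2 new=(10,22) → add node 4 parent=3 cost=20
7. q=(1,17) nearest=2 d=3 new=(1,17) → blocked by [0,2]×[12,20], reject
8. q=(11,8) nearest=1 d=8 new=(9,8) → blocked by [5,7]×[4,9], reject
9. q=(7,1) nearest=0 d=6 new=(7,1) → add node 5 parent=0 cost=6
10. q=(14,23) nearest=4 d=4 new=(14,23) → add node 6 parent=4 cost=24
11. q=(8,36) nearest=6 d=13 new=(8,29) → add node 7 parent=6 cost=30
12. q=(7,5) nearest=1 d=4 new=(7,5) → blocked by [5,7]×[4,9], reject
13. q=(13,25) nearest=6 d=2 new=(13,25) → add node 8 parent=6 cost=26
14. q=(14,12) nearest=3 d=8 new=(14,14) → blocked by [9,12]×[9,18], reject
15. q=(8,33) nearest=7 d=4 new=(8,33) → blocked by [6,9]×[30,38], reject
16. q=(11,4) nearest=5 d=4 new=(11,4) → add node 9 parent=5 cost=10
17. q=(4,30) nearest=7 d=4 new=(4,30) → add node 10 parent=7 cost=34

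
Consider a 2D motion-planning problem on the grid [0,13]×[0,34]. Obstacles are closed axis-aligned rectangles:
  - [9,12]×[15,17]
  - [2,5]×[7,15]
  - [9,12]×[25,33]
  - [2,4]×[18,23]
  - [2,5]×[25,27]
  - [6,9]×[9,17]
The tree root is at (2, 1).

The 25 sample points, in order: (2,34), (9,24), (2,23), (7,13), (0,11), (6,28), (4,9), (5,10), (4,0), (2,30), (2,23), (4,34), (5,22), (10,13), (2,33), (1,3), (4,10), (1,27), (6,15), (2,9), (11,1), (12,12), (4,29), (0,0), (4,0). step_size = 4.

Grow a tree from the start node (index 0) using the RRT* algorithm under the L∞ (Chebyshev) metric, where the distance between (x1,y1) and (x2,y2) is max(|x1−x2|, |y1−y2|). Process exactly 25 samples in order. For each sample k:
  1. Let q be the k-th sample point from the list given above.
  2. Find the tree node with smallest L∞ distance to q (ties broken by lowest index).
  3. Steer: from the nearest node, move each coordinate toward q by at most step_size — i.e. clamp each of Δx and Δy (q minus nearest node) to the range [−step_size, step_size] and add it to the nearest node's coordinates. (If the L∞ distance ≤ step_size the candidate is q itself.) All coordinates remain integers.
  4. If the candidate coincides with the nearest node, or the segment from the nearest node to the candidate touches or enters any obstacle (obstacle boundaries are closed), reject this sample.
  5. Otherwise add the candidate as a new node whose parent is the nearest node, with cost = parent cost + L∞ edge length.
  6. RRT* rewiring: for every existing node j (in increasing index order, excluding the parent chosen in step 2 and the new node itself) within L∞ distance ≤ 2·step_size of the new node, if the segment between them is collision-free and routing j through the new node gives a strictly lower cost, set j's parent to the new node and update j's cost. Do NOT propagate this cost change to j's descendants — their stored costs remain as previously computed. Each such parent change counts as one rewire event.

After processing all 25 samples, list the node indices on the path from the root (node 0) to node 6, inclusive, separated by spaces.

Path: 0 3 6

1. q=(2,34) nearest=0 d=33 new=(2,5) → add node 1 parent=0 cost=4
2. q=(9,24) nearest=1 d=19 new=(6,9) → blocked by [2,5]×[7,15], reject
3. q=(2,23) nearest=1 d=18 new=(2,9) → blocked by [2,5]×[7,15], reject
4. q=(7,13) nearest=1 d=8 new=(6,9) → blocked by [2,5]×[7,15], reject
5. q=(0,11) nearest=1 d=6 new=(0,9) → add node 2 parent=1 cost=8
6. q=(6,28) nearest=2 d=19 new=(4,13) → blocked by [2,5]×[7,15], reject
7. q=(4,9) nearest=1 d=4 new=(4,9) → blocked by [2,5]×[7,15], reject
8. q=(5,10) nearest=1 d=5 new=(5,9) → blocked by [2,5]×[7,15], reject
9. q=(4,0) nearest=0 d=2 new=(4,0) → add node 3 parent=0 cost=2
10. q=(2,30) nearest=2 d=21 new=(2,13) → blocked by [2,5]×[7,15], reject
11. q=(2,23) nearest=2 d=14 new=(2,13) → blocked by [2,5]×[7,15], reject
12. q=(4,34) nearest=2 d=25 new=(4,13) → blocked by [2,5]×[7,15], reject
13. q=(5,22) nearest=2 d=13 new=(4,13) → blocked by [2,5]×[7,15], reject
14. q=(10,13) nearest=1 d=8 new=(6,9) → blocked by [2,5]×[7,15], reject
15. q=(2,33) nearest=2 d=24 new=(2,13) → blocked by [2,5]×[7,15], reject
16. q=(1,3) nearest=0 d=2 new=(1,3) → add node 4 parent=0 cost=2
17. q=(4,10) nearest=2 d=4 new=(4,10) → blocked by [2,5]×[7,15], reject
18. q=(1,27) nearest=2 d=18 new=(1,13) → add node 5 parent=2 cost=12
19. q=(6,15) nearest=5 d=5 new=(5,15) → blocked by [2,5]×[7,15], reject
20. q=(2,9) nearest=2 d=2 new=(2,9) → blocked by [2,5]×[7,15], reject
21. q=(11,1) nearest=3 d=7 new=(8,1) → add node 6 parent=3 cost=6
22. q=(12,12) nearest=1 d=10 new=(6,9) → blocked by [2,5]×[7,15], reject
23. q=(4,29) nearest=5 d=16 new=(4,17) → blocked by [2,5]×[7,15], reject
24. q=(0,0) nearest=0 d=2 new=(0,0) → add node 7 parent=0 cost=2
25. q=(4,0) nearest=3 d=0 → coincident, reject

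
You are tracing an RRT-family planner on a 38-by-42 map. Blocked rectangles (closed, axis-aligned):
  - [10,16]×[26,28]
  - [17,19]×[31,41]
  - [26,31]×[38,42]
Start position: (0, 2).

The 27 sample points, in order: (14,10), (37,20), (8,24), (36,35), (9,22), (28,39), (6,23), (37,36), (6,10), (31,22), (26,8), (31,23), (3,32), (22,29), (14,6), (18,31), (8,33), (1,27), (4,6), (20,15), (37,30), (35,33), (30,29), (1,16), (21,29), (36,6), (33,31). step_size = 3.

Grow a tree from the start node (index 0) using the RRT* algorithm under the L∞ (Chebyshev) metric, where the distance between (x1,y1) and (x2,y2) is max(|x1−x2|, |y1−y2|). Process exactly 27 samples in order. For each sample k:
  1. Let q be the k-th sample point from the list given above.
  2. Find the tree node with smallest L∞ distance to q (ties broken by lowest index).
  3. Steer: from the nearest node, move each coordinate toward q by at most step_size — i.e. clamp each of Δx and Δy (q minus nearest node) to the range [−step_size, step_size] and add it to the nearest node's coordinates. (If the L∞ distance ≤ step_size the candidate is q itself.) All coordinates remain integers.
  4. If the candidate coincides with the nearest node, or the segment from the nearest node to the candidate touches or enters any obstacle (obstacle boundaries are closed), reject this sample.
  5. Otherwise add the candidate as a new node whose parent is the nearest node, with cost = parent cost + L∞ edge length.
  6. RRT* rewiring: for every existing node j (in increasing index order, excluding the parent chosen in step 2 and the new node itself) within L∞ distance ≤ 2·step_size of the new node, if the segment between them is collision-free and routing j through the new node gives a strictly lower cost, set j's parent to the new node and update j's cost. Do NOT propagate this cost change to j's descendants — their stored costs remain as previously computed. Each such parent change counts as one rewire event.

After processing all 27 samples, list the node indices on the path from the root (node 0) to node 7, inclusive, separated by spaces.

Path: 0 1 2 3 4 5 7

1. q=(14,10) nearest=0 d=14 new=(3,5) → add node 1 parent=0 cost=3
2. q=(37,20) nearest=1 d=34 new=(6,8) → add node 2 parent=1 cost=6
3. q=(8,24) nearest=2 d=16 new=(8,11) → add node 3 parent=2 cost=9
4. q=(36,35) nearest=3 d=28 new=(11,14) → add node 4 parent=3 cost=12
5. q=(9,22) nearest=4 d=8 new=(9,17) → add node 5 parent=4 cost=15
6. q=(28,39) nearest=5 d=22 new=(12,20) → add node 6 parent=5 cost=18
7. q=(6,23) nearest=5 d=6 new=(6,20) → add node 7 parent=5 cost=18
8. q=(37,36) nearest=6 d=25 new=(15,23) → add node 8 parent=6 cost=21
9. q=(6,10) nearest=2 d=2 new=(6,10) → add node 9 parent=2 cost=8
10. q=(31,22) nearest=8 d=16 new=(18,22) → add node 10 parent=8 cost=24
11. q=(26,8) nearest=6 d=14 new=(15,17) → add node 11 parent=6 cost=21
12. q=(31,23) nearest=10 d=13 new=(21,23) → add node 12 parent=10 cost=27
13. q=(3,32) nearest=6 d=12 new=(9,23) → add node 13 parent=6 cost=21
14. q=(22,29) nearest=12 d=6 new=(22,26) → add node 14 parent=12 cost=30
15. q=(14,6) nearest=3 d=6 new=(11,8) → add node 15 parent=3 cost=12
16. q=(18,31) nearest=14 d=5 new=(19,29) → add node 16 parent=14 cost=33
17. q=(8,33) nearest=8 d=10 new=(12,26) → blocked by [10,16]×[26,28], reject
18. q=(1,27) nearest=7 d=7 new=(3,23) → add node 17 parent=7 cost=21
19. q=(4,6) nearest=1 d=1 new=(4,6) → add node 18 parent=1 cost=4
20. q=(20,15) nearest=11 d=5 new=(18,15) → add node 19 parent=11 cost=24
21. q=(37,30) nearest=14 d=15 new=(25,29) → add node 20 parent=14 cost=33
22. q=(35,33) nearest=20 d=10 new=(28,32) → add node 21 parent=20 cost=36
23. q=(30,29) nearest=21 d=3 new=(30,29) → add node 22 parent=21 cost=39
24. q=(1,16) nearest=7 d=5 new=(3,17) → add node 23 parent=7 cost=21
25. q=(21,29) nearest=16 d=2 new=(21,29) → add node 24 parent=16 cost=35
26. q=(36,6) nearest=12 d=17 new=(24,20) → add node 25 parent=12 cost=30
27. q=(33,31) nearest=22 d=3 new=(33,31) → add node 26 parent=22 cost=42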